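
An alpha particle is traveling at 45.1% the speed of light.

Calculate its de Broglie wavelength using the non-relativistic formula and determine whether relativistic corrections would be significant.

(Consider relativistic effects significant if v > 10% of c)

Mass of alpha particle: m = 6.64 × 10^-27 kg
Yes, relativistic corrections are needed.

Using the non-relativistic de Broglie formula λ = h/(mv):

v = 45.1% × c = 1.352 × 10^8 m/s

λ = h/(mv)
λ = (6.626 × 10^-34 J·s) / (6.64 × 10^-27 kg × 1.352 × 10^8 m/s)
λ = 7.38 × 10^-16 m

Since v = 45.1% of c > 10% of c, relativistic corrections ARE significant and the actual wavelength would differ from this non-relativistic estimate.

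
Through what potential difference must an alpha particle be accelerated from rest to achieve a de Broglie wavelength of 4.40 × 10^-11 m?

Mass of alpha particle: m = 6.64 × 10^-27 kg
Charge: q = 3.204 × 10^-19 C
5.33 × 10^-2 V

From λ = h/√(2mqV), we solve for V:

λ² = h²/(2mqV)
V = h²/(2mqλ²)
V = (6.626 × 10^-34 J·s)² / (2 × 6.64 × 10^-27 kg × 3.204 × 10^-19 C × (4.40 × 10^-11 m)²)
V = 5.33 × 10^-2 V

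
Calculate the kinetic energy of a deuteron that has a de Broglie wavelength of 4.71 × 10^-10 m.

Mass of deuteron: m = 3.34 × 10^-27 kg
2.96 × 10^-22 J (or 1.85 × 10^-3 eV)

From λ = h/√(2mKE), we solve for KE:

λ² = h²/(2mKE)
KE = h²/(2mλ²)
KE = (6.626 × 10^-34 J·s)² / (2 × 3.34 × 10^-27 kg × (4.71 × 10^-10 m)²)
KE = 2.96 × 10^-22 J
KE = 1.85 × 10^-3 eV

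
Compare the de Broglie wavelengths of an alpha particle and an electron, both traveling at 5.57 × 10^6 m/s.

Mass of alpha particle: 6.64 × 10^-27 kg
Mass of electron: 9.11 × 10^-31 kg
The electron has the longer wavelength.

Using λ = h/(mv), since both particles have the same velocity, the wavelength depends only on mass.

For alpha particle: λ₁ = h/(m₁v) = 1.79 × 10^-14 m
For electron: λ₂ = h/(m₂v) = 1.31 × 10^-10 m

Since λ ∝ 1/m at constant velocity, the lighter particle has the longer wavelength.

The electron has the longer de Broglie wavelength.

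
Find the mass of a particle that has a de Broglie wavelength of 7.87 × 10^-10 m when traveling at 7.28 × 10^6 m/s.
1.16 × 10^-31 kg

From the de Broglie relation λ = h/(mv), we solve for m:

m = h/(λv)
m = (6.626 × 10^-34 J·s) / (7.87 × 10^-10 m × 7.28 × 10^6 m/s)
m = 1.16 × 10^-31 kg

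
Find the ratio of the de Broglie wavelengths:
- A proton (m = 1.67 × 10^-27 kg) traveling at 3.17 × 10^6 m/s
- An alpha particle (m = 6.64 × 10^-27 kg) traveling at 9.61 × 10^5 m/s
λ₁/λ₂ = 1.21

Using λ = h/(mv):

λ₁ = h/(m₁v₁) = 1.25 × 10^-13 m
λ₂ = h/(m₂v₂) = 1.04 × 10^-13 m

Ratio λ₁/λ₂ = (m₂v₂)/(m₁v₁)
         = (6.64 × 10^-27 kg × 9.61 × 10^5 m/s) / (1.67 × 10^-27 kg × 3.17 × 10^6 m/s)
         = 1.21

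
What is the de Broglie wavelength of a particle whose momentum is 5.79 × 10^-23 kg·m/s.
1.14 × 10^-11 m

Using the de Broglie relation λ = h/p:

λ = h/p
λ = (6.626 × 10^-34 J·s) / (5.79 × 10^-23 kg·m/s)
λ = 1.14 × 10^-11 m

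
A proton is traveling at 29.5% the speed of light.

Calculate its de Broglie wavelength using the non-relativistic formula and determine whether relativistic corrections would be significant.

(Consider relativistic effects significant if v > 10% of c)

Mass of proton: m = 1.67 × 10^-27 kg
Yes, relativistic corrections are needed.

Using the non-relativistic de Broglie formula λ = h/(mv):

v = 29.5% × c = 8.844 × 10^7 m/s

λ = h/(mv)
λ = (6.626 × 10^-34 J·s) / (1.67 × 10^-27 kg × 8.844 × 10^7 m/s)
λ = 4.49 × 10^-15 m

Since v = 29.5% of c > 10% of c, relativistic corrections ARE significant and the actual wavelength would differ from this non-relativistic estimate.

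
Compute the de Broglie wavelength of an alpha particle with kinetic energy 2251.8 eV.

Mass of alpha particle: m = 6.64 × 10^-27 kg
3.03 × 10^-13 m

Using λ = h/√(2mKE):

First convert KE to Joules: KE = 2251.8 eV = 3.608 × 10^-16 J

λ = h/√(2mKE)
λ = (6.626 × 10^-34 J·s) / √(2 × 6.64 × 10^-27 kg × 3.608 × 10^-16 J)
λ = 3.03 × 10^-13 m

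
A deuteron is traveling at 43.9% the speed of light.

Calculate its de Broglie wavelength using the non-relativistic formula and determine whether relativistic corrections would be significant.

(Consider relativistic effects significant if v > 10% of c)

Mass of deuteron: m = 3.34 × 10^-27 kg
Yes, relativistic corrections are needed.

Using the non-relativistic de Broglie formula λ = h/(mv):

v = 43.9% × c = 1.316 × 10^8 m/s

λ = h/(mv)
λ = (6.626 × 10^-34 J·s) / (3.34 × 10^-27 kg × 1.316 × 10^8 m/s)
λ = 1.51 × 10^-15 m

Since v = 43.9% of c > 10% of c, relativistic corrections ARE significant and the actual wavelength would differ from this non-relativistic estimate.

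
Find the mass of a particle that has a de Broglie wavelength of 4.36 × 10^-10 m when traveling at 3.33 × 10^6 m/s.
4.56 × 10^-31 kg

From the de Broglie relation λ = h/(mv), we solve for m:

m = h/(λv)
m = (6.626 × 10^-34 J·s) / (4.36 × 10^-10 m × 3.33 × 10^6 m/s)
m = 4.56 × 10^-31 kg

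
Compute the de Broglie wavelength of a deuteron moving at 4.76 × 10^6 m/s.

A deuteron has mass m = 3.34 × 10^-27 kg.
4.17 × 10^-14 m

Using the de Broglie relation λ = h/(mv):

λ = h/(mv)
λ = (6.626 × 10^-34 J·s) / (3.34 × 10^-27 kg × 4.76 × 10^6 m/s)
λ = 4.17 × 10^-14 m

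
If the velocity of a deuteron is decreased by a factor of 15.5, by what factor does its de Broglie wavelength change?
The wavelength increases by a factor of 15.5.

From λ = h/(mv), the wavelength is inversely proportional to velocity:

λ ∝ 1/v

If v → v/15.5, then λ → 15.5λ

When velocity is decreased by a factor of 15.5, the wavelength increases by a factor of 15.5.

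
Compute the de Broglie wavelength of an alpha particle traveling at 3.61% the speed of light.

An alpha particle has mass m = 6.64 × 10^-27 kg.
9.22 × 10^-15 m

Using the de Broglie relation λ = h/(mv):

v = 3.61% × c = 1.082 × 10^7 m/s

λ = h/(mv)
λ = (6.626 × 10^-34 J·s) / (6.64 × 10^-27 kg × 1.082 × 10^7 m/s)
λ = 9.22 × 10^-15 m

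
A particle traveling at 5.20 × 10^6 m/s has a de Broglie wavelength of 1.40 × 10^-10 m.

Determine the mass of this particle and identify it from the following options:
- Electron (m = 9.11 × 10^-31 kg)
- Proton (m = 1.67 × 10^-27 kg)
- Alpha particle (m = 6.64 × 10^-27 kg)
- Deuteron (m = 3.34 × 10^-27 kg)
The particle is an electron.

From λ = h/(mv), solve for mass:

m = h/(λv)
m = (6.626 × 10^-34 J·s) / (1.40 × 10^-10 m × 5.20 × 10^6 m/s)
m = 9.10 × 10^-31 kg

Comparing with the listed masses, this is closest to an electron.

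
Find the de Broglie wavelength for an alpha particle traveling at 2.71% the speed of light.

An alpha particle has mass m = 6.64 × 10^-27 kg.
1.23 × 10^-14 m

Using the de Broglie relation λ = h/(mv):

v = 2.71% × c = 8.124 × 10^6 m/s

λ = h/(mv)
λ = (6.626 × 10^-34 J·s) / (6.64 × 10^-27 kg × 8.124 × 10^6 m/s)
λ = 1.23 × 10^-14 m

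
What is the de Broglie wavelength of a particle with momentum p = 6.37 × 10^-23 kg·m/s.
1.04 × 10^-11 m

Using the de Broglie relation λ = h/p:

λ = h/p
λ = (6.626 × 10^-34 J·s) / (6.37 × 10^-23 kg·m/s)
λ = 1.04 × 10^-11 m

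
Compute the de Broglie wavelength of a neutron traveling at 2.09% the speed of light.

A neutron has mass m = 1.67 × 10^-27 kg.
6.33 × 10^-14 m

Using the de Broglie relation λ = h/(mv):

v = 2.09% × c = 6.266 × 10^6 m/s

λ = h/(mv)
λ = (6.626 × 10^-34 J·s) / (1.67 × 10^-27 kg × 6.266 × 10^6 m/s)
λ = 6.33 × 10^-14 m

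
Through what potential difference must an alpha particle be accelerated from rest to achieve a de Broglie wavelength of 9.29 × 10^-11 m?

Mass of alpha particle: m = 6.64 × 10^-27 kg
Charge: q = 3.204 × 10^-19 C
1.20 × 10^-2 V

From λ = h/√(2mqV), we solve for V:

λ² = h²/(2mqV)
V = h²/(2mqλ²)
V = (6.626 × 10^-34 J·s)² / (2 × 6.64 × 10^-27 kg × 3.204 × 10^-19 C × (9.29 × 10^-11 m)²)
V = 1.20 × 10^-2 V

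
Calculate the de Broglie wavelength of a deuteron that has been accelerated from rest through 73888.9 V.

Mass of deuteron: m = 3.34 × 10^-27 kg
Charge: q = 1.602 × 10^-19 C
7.45 × 10^-14 m

When a particle is accelerated through voltage V, it gains kinetic energy KE = qV.

The de Broglie wavelength is then λ = h/√(2mqV):

λ = h/√(2mqV)
λ = (6.626 × 10^-34 J·s) / √(2 × 3.34 × 10^-27 kg × 1.602 × 10^-19 C × 73888.9 V)
λ = 7.45 × 10^-14 m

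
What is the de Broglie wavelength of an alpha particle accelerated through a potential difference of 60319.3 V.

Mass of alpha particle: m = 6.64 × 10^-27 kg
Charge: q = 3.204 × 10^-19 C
4.14 × 10^-14 m

When a particle is accelerated through voltage V, it gains kinetic energy KE = qV.

The de Broglie wavelength is then λ = h/√(2mqV):

λ = h/√(2mqV)
λ = (6.626 × 10^-34 J·s) / √(2 × 6.64 × 10^-27 kg × 3.204 × 10^-19 C × 60319.3 V)
λ = 4.14 × 10^-14 m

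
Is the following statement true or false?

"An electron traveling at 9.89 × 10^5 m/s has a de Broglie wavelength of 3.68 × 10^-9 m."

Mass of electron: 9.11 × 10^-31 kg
False

The claim is incorrect.

Using λ = h/(mv):
λ = (6.626 × 10^-34 J·s) / (9.11 × 10^-31 kg × 9.89 × 10^5 m/s)
λ = 7.35 × 10^-10 m

The actual wavelength differs from the claimed 3.68 × 10^-9 m.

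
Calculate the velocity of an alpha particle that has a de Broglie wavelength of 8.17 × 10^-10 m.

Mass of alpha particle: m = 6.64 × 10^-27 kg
1.22 × 10^2 m/s

From the de Broglie relation λ = h/(mv), we solve for v:

v = h/(mλ)
v = (6.626 × 10^-34 J·s) / (6.64 × 10^-27 kg × 8.17 × 10^-10 m)
v = 1.22 × 10^2 m/s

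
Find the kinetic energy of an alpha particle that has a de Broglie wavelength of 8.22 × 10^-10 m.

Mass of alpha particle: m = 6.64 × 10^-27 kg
4.89 × 10^-23 J (or 3.05 × 10^-4 eV)

From λ = h/√(2mKE), we solve for KE:

λ² = h²/(2mKE)
KE = h²/(2mλ²)
KE = (6.626 × 10^-34 J·s)² / (2 × 6.64 × 10^-27 kg × (8.22 × 10^-10 m)²)
KE = 4.89 × 10^-23 J
KE = 3.05 × 10^-4 eV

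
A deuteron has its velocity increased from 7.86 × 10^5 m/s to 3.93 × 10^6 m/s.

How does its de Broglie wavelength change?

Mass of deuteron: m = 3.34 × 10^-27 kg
The wavelength decreases by a factor of 5.

Using λ = h/(mv):

Initial wavelength: λ₁ = h/(mv₁) = 2.52 × 10^-13 m
Final wavelength: λ₂ = h/(mv₂) = 5.05 × 10^-14 m

Since λ ∝ 1/v, when velocity increases by a factor of 5, the wavelength decreases by a factor of 5.

λ₂/λ₁ = v₁/v₂ = 1/5

The wavelength decreases by a factor of 5.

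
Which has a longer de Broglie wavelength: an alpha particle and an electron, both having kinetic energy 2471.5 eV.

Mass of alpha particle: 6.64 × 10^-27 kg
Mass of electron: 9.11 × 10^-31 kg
The electron has the longer wavelength.

Using λ = h/√(2mKE):

For alpha particle: λ₁ = h/√(2m₁KE) = 2.89 × 10^-13 m
For electron: λ₂ = h/√(2m₂KE) = 2.47 × 10^-11 m

Since λ ∝ 1/√m at constant kinetic energy, the lighter particle has the longer wavelength.

The electron has the longer de Broglie wavelength.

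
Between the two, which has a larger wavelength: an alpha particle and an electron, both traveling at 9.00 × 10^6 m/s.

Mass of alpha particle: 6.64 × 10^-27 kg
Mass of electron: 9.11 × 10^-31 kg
The electron has the longer wavelength.

Using λ = h/(mv), since both particles have the same velocity, the wavelength depends only on mass.

For alpha particle: λ₁ = h/(m₁v) = 1.11 × 10^-14 m
For electron: λ₂ = h/(m₂v) = 8.08 × 10^-11 m

Since λ ∝ 1/m at constant velocity, the lighter particle has the longer wavelength.

The electron has the longer de Broglie wavelength.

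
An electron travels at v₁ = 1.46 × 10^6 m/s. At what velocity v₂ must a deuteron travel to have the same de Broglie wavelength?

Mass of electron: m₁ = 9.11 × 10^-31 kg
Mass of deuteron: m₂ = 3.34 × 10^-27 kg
v₂ = 3.98 × 10^2 m/s

For equal de Broglie wavelengths: λ₁ = λ₂

h/(m₁v₁) = h/(m₂v₂)
m₁v₁ = m₂v₂
v₂ = v₁ · (m₁/m₂)

v₂ = 1.46 × 10^6 m/s × (9.11 × 10^-31 kg / 3.34 × 10^-27 kg)
v₂ = 3.98 × 10^2 m/s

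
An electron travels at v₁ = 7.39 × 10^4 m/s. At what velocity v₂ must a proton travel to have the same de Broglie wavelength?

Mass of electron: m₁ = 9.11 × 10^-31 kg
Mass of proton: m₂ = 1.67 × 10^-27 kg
v₂ = 4.03 × 10^1 m/s

For equal de Broglie wavelengths: λ₁ = λ₂

h/(m₁v₁) = h/(m₂v₂)
m₁v₁ = m₂v₂
v₂ = v₁ · (m₁/m₂)

v₂ = 7.39 × 10^4 m/s × (9.11 × 10^-31 kg / 1.67 × 10^-27 kg)
v₂ = 4.03 × 10^1 m/s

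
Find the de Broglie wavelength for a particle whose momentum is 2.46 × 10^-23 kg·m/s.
2.69 × 10^-11 m

Using the de Broglie relation λ = h/p:

λ = h/p
λ = (6.626 × 10^-34 J·s) / (2.46 × 10^-23 kg·m/s)
λ = 2.69 × 10^-11 m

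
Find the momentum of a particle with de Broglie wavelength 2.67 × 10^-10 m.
2.48 × 10^-24 kg·m/s

From the de Broglie relation λ = h/p, we solve for p:

p = h/λ
p = (6.626 × 10^-34 J·s) / (2.67 × 10^-10 m)
p = 2.48 × 10^-24 kg·m/s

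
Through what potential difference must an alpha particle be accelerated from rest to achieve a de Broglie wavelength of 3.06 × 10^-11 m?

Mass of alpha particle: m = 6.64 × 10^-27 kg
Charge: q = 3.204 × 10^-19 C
1.10 × 10^-1 V

From λ = h/√(2mqV), we solve for V:

λ² = h²/(2mqV)
V = h²/(2mqλ²)
V = (6.626 × 10^-34 J·s)² / (2 × 6.64 × 10^-27 kg × 3.204 × 10^-19 C × (3.06 × 10^-11 m)²)
V = 1.10 × 10^-1 V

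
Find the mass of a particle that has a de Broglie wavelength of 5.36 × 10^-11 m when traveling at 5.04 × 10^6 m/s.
2.45 × 10^-30 kg

From the de Broglie relation λ = h/(mv), we solve for m:

m = h/(λv)
m = (6.626 × 10^-34 J·s) / (5.36 × 10^-11 m × 5.04 × 10^6 m/s)
m = 2.45 × 10^-30 kg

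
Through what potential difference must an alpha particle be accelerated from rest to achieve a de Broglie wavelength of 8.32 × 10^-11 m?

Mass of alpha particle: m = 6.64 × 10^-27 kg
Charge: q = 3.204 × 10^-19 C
1.49 × 10^-2 V

From λ = h/√(2mqV), we solve for V:

λ² = h²/(2mqV)
V = h²/(2mqλ²)
V = (6.626 × 10^-34 J·s)² / (2 × 6.64 × 10^-27 kg × 3.204 × 10^-19 C × (8.32 × 10^-11 m)²)
V = 1.49 × 10^-2 V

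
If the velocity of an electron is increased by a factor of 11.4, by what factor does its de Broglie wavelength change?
The wavelength decreases by a factor of 11.4.

From λ = h/(mv), the wavelength is inversely proportional to velocity:

λ ∝ 1/v

If v → 11.4v, then λ → λ/11.4

When velocity is increased by a factor of 11.4, the wavelength decreases by a factor of 11.4.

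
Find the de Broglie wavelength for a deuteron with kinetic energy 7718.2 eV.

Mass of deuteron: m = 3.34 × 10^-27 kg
2.31 × 10^-13 m

Using λ = h/√(2mKE):

First convert KE to Joules: KE = 7718.2 eV = 1.237 × 10^-15 J

λ = h/√(2mKE)
λ = (6.626 × 10^-34 J·s) / √(2 × 3.34 × 10^-27 kg × 1.237 × 10^-15 J)
λ = 2.31 × 10^-13 m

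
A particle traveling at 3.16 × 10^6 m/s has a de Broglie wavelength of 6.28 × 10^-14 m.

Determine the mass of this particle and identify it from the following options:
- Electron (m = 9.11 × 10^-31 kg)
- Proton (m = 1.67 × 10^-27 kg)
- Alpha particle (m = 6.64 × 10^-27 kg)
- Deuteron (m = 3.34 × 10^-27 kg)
The particle is a deuteron.

From λ = h/(mv), solve for mass:

m = h/(λv)
m = (6.626 × 10^-34 J·s) / (6.28 × 10^-14 m × 3.16 × 10^6 m/s)
m = 3.34 × 10^-27 kg

Comparing with the listed masses, this is closest to a deuteron.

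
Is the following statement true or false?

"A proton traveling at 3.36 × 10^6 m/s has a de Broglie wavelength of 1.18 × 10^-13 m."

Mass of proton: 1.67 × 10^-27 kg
True

The claim is correct.

Using λ = h/(mv):
λ = (6.626 × 10^-34 J·s) / (1.67 × 10^-27 kg × 3.36 × 10^6 m/s)
λ = 1.18 × 10^-13 m

This matches the claimed value.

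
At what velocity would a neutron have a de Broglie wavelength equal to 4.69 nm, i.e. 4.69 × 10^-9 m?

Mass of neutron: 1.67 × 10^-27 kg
8.46 × 10^1 m/s

From λ = h/(mv), solve for v:

v = h/(mλ)
v = (6.626 × 10^-34 J·s) / (1.67 × 10^-27 kg × 4.69 × 10^-9 m)
v = 8.46 × 10^1 m/s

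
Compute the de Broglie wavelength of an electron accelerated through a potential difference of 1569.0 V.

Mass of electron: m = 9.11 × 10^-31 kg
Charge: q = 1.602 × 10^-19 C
3.10 × 10^-11 m

When a particle is accelerated through voltage V, it gains kinetic energy KE = qV.

The de Broglie wavelength is then λ = h/√(2mqV):

λ = h/√(2mqV)
λ = (6.626 × 10^-34 J·s) / √(2 × 9.11 × 10^-31 kg × 1.602 × 10^-19 C × 1569.0 V)
λ = 3.10 × 10^-11 m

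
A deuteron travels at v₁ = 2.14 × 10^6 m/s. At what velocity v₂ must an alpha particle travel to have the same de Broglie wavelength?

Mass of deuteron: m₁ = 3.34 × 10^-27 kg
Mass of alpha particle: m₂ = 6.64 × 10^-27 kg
v₂ = 1.08 × 10^6 m/s

For equal de Broglie wavelengths: λ₁ = λ₂

h/(m₁v₁) = h/(m₂v₂)
m₁v₁ = m₂v₂
v₂ = v₁ · (m₁/m₂)

v₂ = 2.14 × 10^6 m/s × (3.34 × 10^-27 kg / 6.64 × 10^-27 kg)
v₂ = 1.08 × 10^6 m/s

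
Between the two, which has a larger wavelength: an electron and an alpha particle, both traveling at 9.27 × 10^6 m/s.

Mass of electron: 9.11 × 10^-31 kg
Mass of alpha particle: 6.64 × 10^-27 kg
The electron has the longer wavelength.

Using λ = h/(mv), since both particles have the same velocity, the wavelength depends only on mass.

For electron: λ₁ = h/(m₁v) = 7.85 × 10^-11 m
For alpha particle: λ₂ = h/(m₂v) = 1.08 × 10^-14 m

Since λ ∝ 1/m at constant velocity, the lighter particle has the longer wavelength.

The electron has the longer de Broglie wavelength.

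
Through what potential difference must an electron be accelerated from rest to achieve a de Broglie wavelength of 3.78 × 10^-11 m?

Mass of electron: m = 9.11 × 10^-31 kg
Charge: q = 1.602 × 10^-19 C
1.05 × 10^3 V

From λ = h/√(2mqV), we solve for V:

λ² = h²/(2mqV)
V = h²/(2mqλ²)
V = (6.626 × 10^-34 J·s)² / (2 × 9.11 × 10^-31 kg × 1.602 × 10^-19 C × (3.78 × 10^-11 m)²)
V = 1.05 × 10^3 V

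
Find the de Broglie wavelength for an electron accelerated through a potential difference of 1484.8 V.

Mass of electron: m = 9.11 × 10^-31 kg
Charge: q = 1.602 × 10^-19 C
3.18 × 10^-11 m

When a particle is accelerated through voltage V, it gains kinetic energy KE = qV.

The de Broglie wavelength is then λ = h/√(2mqV):

λ = h/√(2mqV)
λ = (6.626 × 10^-34 J·s) / √(2 × 9.11 × 10^-31 kg × 1.602 × 10^-19 C × 1484.8 V)
λ = 3.18 × 10^-11 m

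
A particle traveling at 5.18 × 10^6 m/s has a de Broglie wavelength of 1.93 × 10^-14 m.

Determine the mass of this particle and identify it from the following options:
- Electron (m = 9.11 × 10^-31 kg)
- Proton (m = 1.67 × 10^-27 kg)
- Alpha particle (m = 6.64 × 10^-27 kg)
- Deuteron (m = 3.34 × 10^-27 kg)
The particle is an alpha particle.

From λ = h/(mv), solve for mass:

m = h/(λv)
m = (6.626 × 10^-34 J·s) / (1.93 × 10^-14 m × 5.18 × 10^6 m/s)
m = 6.63 × 10^-27 kg

Comparing with the listed masses, this is closest to an alpha particle.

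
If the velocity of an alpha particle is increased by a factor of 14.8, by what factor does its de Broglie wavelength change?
The wavelength decreases by a factor of 14.8.

From λ = h/(mv), the wavelength is inversely proportional to velocity:

λ ∝ 1/v

If v → 14.8v, then λ → λ/14.8

When velocity is increased by a factor of 14.8, the wavelength decreases by a factor of 14.8.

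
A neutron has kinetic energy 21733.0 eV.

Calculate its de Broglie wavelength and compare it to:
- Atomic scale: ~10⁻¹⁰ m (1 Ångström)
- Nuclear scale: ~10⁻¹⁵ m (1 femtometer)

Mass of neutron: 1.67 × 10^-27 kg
λ = 1.94 × 10^-13 m, which is between nuclear and atomic scales.

Using λ = h/√(2mKE):

KE = 21733.0 eV = 3.482 × 10^-15 J

λ = h/√(2mKE)
λ = (6.626 × 10^-34 J·s) / √(2 × 1.67 × 10^-27 kg × 3.482 × 10^-15 J)
λ = 1.94 × 10^-13 m

Comparison:
- Atomic scale (10⁻¹⁰ m): λ is 0.0019× this size
- Nuclear scale (10⁻¹⁵ m): λ is 1.9e+02× this size

The wavelength is between nuclear and atomic scales.

This wavelength is appropriate for probing atomic structure but too large for nuclear physics experiments.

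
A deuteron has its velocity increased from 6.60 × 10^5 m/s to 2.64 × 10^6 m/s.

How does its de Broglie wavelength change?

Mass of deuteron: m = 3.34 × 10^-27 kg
The wavelength decreases by a factor of 4.

Using λ = h/(mv):

Initial wavelength: λ₁ = h/(mv₁) = 3.01 × 10^-13 m
Final wavelength: λ₂ = h/(mv₂) = 7.51 × 10^-14 m

Since λ ∝ 1/v, when velocity increases by a factor of 4, the wavelength decreases by a factor of 4.

λ₂/λ₁ = v₁/v₂ = 1/4

The wavelength decreases by a factor of 4.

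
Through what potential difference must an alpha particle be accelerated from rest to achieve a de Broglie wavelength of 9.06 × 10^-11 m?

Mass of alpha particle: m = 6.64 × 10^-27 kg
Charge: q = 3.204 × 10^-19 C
1.26 × 10^-2 V

From λ = h/√(2mqV), we solve for V:

λ² = h²/(2mqV)
V = h²/(2mqλ²)
V = (6.626 × 10^-34 J·s)² / (2 × 6.64 × 10^-27 kg × 3.204 × 10^-19 C × (9.06 × 10^-11 m)²)
V = 1.26 × 10^-2 V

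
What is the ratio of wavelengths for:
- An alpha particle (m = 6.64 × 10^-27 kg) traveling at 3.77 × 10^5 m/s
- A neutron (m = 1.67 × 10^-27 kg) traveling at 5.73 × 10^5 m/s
λ₁/λ₂ = 0.382

Using λ = h/(mv):

λ₁ = h/(m₁v₁) = 2.65 × 10^-13 m
λ₂ = h/(m₂v₂) = 6.92 × 10^-13 m

Ratio λ₁/λ₂ = (m₂v₂)/(m₁v₁)
         = (1.67 × 10^-27 kg × 5.73 × 10^5 m/s) / (6.64 × 10^-27 kg × 3.77 × 10^5 m/s)
         = 0.382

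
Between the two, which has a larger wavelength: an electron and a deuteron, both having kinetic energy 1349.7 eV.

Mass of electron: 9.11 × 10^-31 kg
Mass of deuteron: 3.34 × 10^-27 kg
The electron has the longer wavelength.

Using λ = h/√(2mKE):

For electron: λ₁ = h/√(2m₁KE) = 3.34 × 10^-11 m
For deuteron: λ₂ = h/√(2m₂KE) = 5.51 × 10^-13 m

Since λ ∝ 1/√m at constant kinetic energy, the lighter particle has the longer wavelength.

The electron has the longer de Broglie wavelength.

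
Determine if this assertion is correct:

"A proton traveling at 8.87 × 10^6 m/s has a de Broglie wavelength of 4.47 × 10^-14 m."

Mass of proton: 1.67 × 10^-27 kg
True

The claim is correct.

Using λ = h/(mv):
λ = (6.626 × 10^-34 J·s) / (1.67 × 10^-27 kg × 8.87 × 10^6 m/s)
λ = 4.47 × 10^-14 m

This matches the claimed value.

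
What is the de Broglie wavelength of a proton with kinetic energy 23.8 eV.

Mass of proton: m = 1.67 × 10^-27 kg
5.87 × 10^-12 m

Using λ = h/√(2mKE):

First convert KE to Joules: KE = 23.8 eV = 3.813 × 10^-18 J

λ = h/√(2mKE)
λ = (6.626 × 10^-34 J·s) / √(2 × 1.67 × 10^-27 kg × 3.813 × 10^-18 J)
λ = 5.87 × 10^-12 m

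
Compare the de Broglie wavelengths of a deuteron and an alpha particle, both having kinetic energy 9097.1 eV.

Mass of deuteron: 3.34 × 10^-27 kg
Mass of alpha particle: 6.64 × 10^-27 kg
The deuteron has the longer wavelength.

Using λ = h/√(2mKE):

For deuteron: λ₁ = h/√(2m₁KE) = 2.12 × 10^-13 m
For alpha particle: λ₂ = h/√(2m₂KE) = 1.51 × 10^-13 m

Since λ ∝ 1/√m at constant kinetic energy, the lighter particle has the longer wavelength.

The deuteron has the longer de Broglie wavelength.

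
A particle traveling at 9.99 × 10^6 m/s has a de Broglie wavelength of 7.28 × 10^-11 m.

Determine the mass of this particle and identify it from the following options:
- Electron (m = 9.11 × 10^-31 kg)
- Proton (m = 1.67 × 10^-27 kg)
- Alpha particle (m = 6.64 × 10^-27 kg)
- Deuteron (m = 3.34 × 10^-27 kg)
The particle is an electron.

From λ = h/(mv), solve for mass:

m = h/(λv)
m = (6.626 × 10^-34 J·s) / (7.28 × 10^-11 m × 9.99 × 10^6 m/s)
m = 9.11 × 10^-31 kg

Comparing with the listed masses, this is closest to an electron.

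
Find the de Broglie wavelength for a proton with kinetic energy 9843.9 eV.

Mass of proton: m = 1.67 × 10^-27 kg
2.89 × 10^-13 m

Using λ = h/√(2mKE):

First convert KE to Joules: KE = 9843.9 eV = 1.577 × 10^-15 J

λ = h/√(2mKE)
λ = (6.626 × 10^-34 J·s) / √(2 × 1.67 × 10^-27 kg × 1.577 × 10^-15 J)
λ = 2.89 × 10^-13 m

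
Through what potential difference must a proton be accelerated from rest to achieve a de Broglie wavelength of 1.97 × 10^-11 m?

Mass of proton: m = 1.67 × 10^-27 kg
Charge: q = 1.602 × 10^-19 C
2.11 V

From λ = h/√(2mqV), we solve for V:

λ² = h²/(2mqV)
V = h²/(2mqλ²)
V = (6.626 × 10^-34 J·s)² / (2 × 1.67 × 10^-27 kg × 1.602 × 10^-19 C × (1.97 × 10^-11 m)²)
V = 2.11 V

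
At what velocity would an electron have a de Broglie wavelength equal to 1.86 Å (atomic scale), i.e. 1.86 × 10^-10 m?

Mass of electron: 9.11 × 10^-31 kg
3.91 × 10^6 m/s

From λ = h/(mv), solve for v:

v = h/(mλ)
v = (6.626 × 10^-34 J·s) / (9.11 × 10^-31 kg × 1.86 × 10^-10 m)
v = 3.91 × 10^6 m/s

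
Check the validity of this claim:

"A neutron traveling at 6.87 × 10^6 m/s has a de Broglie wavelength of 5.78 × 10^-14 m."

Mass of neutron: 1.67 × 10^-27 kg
True

The claim is correct.

Using λ = h/(mv):
λ = (6.626 × 10^-34 J·s) / (1.67 × 10^-27 kg × 6.87 × 10^6 m/s)
λ = 5.78 × 10^-14 m

This matches the claimed value.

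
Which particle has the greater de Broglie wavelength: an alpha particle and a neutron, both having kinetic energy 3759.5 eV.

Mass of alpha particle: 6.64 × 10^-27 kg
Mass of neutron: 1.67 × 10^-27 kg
The neutron has the longer wavelength.

Using λ = h/√(2mKE):

For alpha particle: λ₁ = h/√(2m₁KE) = 2.34 × 10^-13 m
For neutron: λ₂ = h/√(2m₂KE) = 4.67 × 10^-13 m

Since λ ∝ 1/√m at constant kinetic energy, the lighter particle has the longer wavelength.

The neutron has the longer de Broglie wavelength.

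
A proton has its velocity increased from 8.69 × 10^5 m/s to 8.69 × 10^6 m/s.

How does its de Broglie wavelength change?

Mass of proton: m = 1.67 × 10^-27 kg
The wavelength decreases by a factor of 10.

Using λ = h/(mv):

Initial wavelength: λ₁ = h/(mv₁) = 4.57 × 10^-13 m
Final wavelength: λ₂ = h/(mv₂) = 4.57 × 10^-14 m

Since λ ∝ 1/v, when velocity increases by a factor of 10, the wavelength decreases by a factor of 10.

λ₂/λ₁ = v₁/v₂ = 1/10

The wavelength decreases by a factor of 10.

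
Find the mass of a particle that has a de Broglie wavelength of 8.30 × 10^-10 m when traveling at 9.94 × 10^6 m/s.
8.03 × 10^-32 kg

From the de Broglie relation λ = h/(mv), we solve for m:

m = h/(λv)
m = (6.626 × 10^-34 J·s) / (8.30 × 10^-10 m × 9.94 × 10^6 m/s)
m = 8.03 × 10^-32 kg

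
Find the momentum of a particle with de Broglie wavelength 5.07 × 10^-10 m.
1.31 × 10^-24 kg·m/s

From the de Broglie relation λ = h/p, we solve for p:

p = h/λ
p = (6.626 × 10^-34 J·s) / (5.07 × 10^-10 m)
p = 1.31 × 10^-24 kg·m/s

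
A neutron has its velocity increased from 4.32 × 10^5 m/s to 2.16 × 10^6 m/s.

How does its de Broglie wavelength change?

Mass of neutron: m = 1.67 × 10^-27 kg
The wavelength decreases by a factor of 5.

Using λ = h/(mv):

Initial wavelength: λ₁ = h/(mv₁) = 9.18 × 10^-13 m
Final wavelength: λ₂ = h/(mv₂) = 1.84 × 10^-13 m

Since λ ∝ 1/v, when velocity increases by a factor of 5, the wavelength decreases by a factor of 5.

λ₂/λ₁ = v₁/v₂ = 1/5

The wavelength decreases by a factor of 5.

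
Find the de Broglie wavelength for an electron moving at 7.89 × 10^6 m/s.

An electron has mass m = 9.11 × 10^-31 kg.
9.22 × 10^-11 m

Using the de Broglie relation λ = h/(mv):

λ = h/(mv)
λ = (6.626 × 10^-34 J·s) / (9.11 × 10^-31 kg × 7.89 × 10^6 m/s)
λ = 9.22 × 10^-11 m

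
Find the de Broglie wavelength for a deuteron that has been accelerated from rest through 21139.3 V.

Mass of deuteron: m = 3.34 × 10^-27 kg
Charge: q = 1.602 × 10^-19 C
1.39 × 10^-13 m

When a particle is accelerated through voltage V, it gains kinetic energy KE = qV.

The de Broglie wavelength is then λ = h/√(2mqV):

λ = h/√(2mqV)
λ = (6.626 × 10^-34 J·s) / √(2 × 3.34 × 10^-27 kg × 1.602 × 10^-19 C × 21139.3 V)
λ = 1.39 × 10^-13 m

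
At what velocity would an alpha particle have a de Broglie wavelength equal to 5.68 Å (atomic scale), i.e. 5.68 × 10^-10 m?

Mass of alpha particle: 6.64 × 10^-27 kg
1.76 × 10^2 m/s

From λ = h/(mv), solve for v:

v = h/(mλ)
v = (6.626 × 10^-34 J·s) / (6.64 × 10^-27 kg × 5.68 × 10^-10 m)
v = 1.76 × 10^2 m/s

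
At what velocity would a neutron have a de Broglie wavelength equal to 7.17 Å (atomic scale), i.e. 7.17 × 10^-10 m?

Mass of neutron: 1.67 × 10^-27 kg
5.53 × 10^2 m/s

From λ = h/(mv), solve for v:

v = h/(mλ)
v = (6.626 × 10^-34 J·s) / (1.67 × 10^-27 kg × 7.17 × 10^-10 m)
v = 5.53 × 10^2 m/s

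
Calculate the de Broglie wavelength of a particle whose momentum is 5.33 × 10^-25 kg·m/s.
1.24 × 10^-9 m

Using the de Broglie relation λ = h/p:

λ = h/p
λ = (6.626 × 10^-34 J·s) / (5.33 × 10^-25 kg·m/s)
λ = 1.24 × 10^-9 m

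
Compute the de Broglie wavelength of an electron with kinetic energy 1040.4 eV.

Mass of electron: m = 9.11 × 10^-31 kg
3.80 × 10^-11 m

Using λ = h/√(2mKE):

First convert KE to Joules: KE = 1040.4 eV = 1.667 × 10^-16 J

λ = h/√(2mKE)
λ = (6.626 × 10^-34 J·s) / √(2 × 9.11 × 10^-31 kg × 1.667 × 10^-16 J)
λ = 3.80 × 10^-11 m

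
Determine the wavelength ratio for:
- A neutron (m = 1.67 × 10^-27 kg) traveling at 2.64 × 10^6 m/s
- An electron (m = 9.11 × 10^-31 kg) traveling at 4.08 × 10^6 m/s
λ₁/λ₂ = 8.43 × 10^-4

Using λ = h/(mv):

λ₁ = h/(m₁v₁) = 1.50 × 10^-13 m
λ₂ = h/(m₂v₂) = 1.78 × 10^-10 m

Ratio λ₁/λ₂ = (m₂v₂)/(m₁v₁)
         = (9.11 × 10^-31 kg × 4.08 × 10^6 m/s) / (1.67 × 10^-27 kg × 2.64 × 10^6 m/s)
         = 8.43 × 10^-4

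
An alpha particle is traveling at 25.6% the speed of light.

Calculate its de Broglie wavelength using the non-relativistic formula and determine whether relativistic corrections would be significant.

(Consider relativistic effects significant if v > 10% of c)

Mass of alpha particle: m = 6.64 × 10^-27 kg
Yes, relativistic corrections are needed.

Using the non-relativistic de Broglie formula λ = h/(mv):

v = 25.6% × c = 7.675 × 10^7 m/s

λ = h/(mv)
λ = (6.626 × 10^-34 J·s) / (6.64 × 10^-27 kg × 7.675 × 10^7 m/s)
λ = 1.30 × 10^-15 m

Since v = 25.6% of c > 10% of c, relativistic corrections ARE significant and the actual wavelength would differ from this non-relativistic estimate.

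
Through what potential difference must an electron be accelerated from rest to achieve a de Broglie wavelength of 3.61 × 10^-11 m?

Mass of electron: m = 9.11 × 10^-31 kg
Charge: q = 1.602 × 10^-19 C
1.15 × 10^3 V

From λ = h/√(2mqV), we solve for V:

λ² = h²/(2mqV)
V = h²/(2mqλ²)
V = (6.626 × 10^-34 J·s)² / (2 × 9.11 × 10^-31 kg × 1.602 × 10^-19 C × (3.61 × 10^-11 m)²)
V = 1.15 × 10^3 V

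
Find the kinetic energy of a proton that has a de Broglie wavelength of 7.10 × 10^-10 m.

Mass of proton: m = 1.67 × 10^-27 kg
2.61 × 10^-22 J (or 1.63 × 10^-3 eV)

From λ = h/√(2mKE), we solve for KE:

λ² = h²/(2mKE)
KE = h²/(2mλ²)
KE = (6.626 × 10^-34 J·s)² / (2 × 1.67 × 10^-27 kg × (7.10 × 10^-10 m)²)
KE = 2.61 × 10^-22 J
KE = 1.63 × 10^-3 eV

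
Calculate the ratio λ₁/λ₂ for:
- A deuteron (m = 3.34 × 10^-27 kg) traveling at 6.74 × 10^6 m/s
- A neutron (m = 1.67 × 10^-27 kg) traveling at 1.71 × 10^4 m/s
λ₁/λ₂ = 1.27 × 10^-3

Using λ = h/(mv):

λ₁ = h/(m₁v₁) = 2.94 × 10^-14 m
λ₂ = h/(m₂v₂) = 2.32 × 10^-11 m

Ratio λ₁/λ₂ = (m₂v₂)/(m₁v₁)
         = (1.67 × 10^-27 kg × 1.71 × 10^4 m/s) / (3.34 × 10^-27 kg × 6.74 × 10^6 m/s)
         = 1.27 × 10^-3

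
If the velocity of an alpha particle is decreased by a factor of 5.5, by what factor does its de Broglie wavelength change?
The wavelength increases by a factor of 5.5.

From λ = h/(mv), the wavelength is inversely proportional to velocity:

λ ∝ 1/v

If v → v/5.5, then λ → 5.5λ

When velocity is decreased by a factor of 5.5, the wavelength increases by a factor of 5.5.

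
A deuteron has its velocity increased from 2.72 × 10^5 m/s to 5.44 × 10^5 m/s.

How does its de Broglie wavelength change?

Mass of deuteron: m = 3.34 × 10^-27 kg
The wavelength decreases by a factor of 2.

Using λ = h/(mv):

Initial wavelength: λ₁ = h/(mv₁) = 7.29 × 10^-13 m
Final wavelength: λ₂ = h/(mv₂) = 3.65 × 10^-13 m

Since λ ∝ 1/v, when velocity increases by a factor of 2, the wavelength decreases by a factor of 2.

λ₂/λ₁ = v₁/v₂ = 1/2

The wavelength decreases by a factor of 2.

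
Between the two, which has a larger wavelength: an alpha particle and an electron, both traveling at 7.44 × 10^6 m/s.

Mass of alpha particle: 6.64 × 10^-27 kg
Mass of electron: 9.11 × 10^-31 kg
The electron has the longer wavelength.

Using λ = h/(mv), since both particles have the same velocity, the wavelength depends only on mass.

For alpha particle: λ₁ = h/(m₁v) = 1.34 × 10^-14 m
For electron: λ₂ = h/(m₂v) = 9.78 × 10^-11 m

Since λ ∝ 1/m at constant velocity, the lighter particle has the longer wavelength.

The electron has the longer de Broglie wavelength.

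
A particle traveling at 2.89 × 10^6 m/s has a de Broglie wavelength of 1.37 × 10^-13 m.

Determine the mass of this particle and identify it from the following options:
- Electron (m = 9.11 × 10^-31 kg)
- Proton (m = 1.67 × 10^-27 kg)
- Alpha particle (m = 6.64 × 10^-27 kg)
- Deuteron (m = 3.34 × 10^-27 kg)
The particle is a proton.

From λ = h/(mv), solve for mass:

m = h/(λv)
m = (6.626 × 10^-34 J·s) / (1.37 × 10^-13 m × 2.89 × 10^6 m/s)
m = 1.67 × 10^-27 kg

Comparing with the listed masses, this is closest to a proton.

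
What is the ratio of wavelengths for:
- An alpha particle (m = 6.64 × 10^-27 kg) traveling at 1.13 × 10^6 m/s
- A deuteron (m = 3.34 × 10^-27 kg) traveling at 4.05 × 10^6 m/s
λ₁/λ₂ = 1.80

Using λ = h/(mv):

λ₁ = h/(m₁v₁) = 8.83 × 10^-14 m
λ₂ = h/(m₂v₂) = 4.90 × 10^-14 m

Ratio λ₁/λ₂ = (m₂v₂)/(m₁v₁)
         = (3.34 × 10^-27 kg × 4.05 × 10^6 m/s) / (6.64 × 10^-27 kg × 1.13 × 10^6 m/s)
         = 1.80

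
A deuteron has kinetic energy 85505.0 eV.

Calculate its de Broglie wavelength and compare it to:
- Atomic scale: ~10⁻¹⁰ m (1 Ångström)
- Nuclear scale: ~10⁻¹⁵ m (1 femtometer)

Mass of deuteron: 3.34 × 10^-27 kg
λ = 6.93 × 10^-14 m, which is between nuclear and atomic scales.

Using λ = h/√(2mKE):

KE = 85505.0 eV = 1.370 × 10^-14 J

λ = h/√(2mKE)
λ = (6.626 × 10^-34 J·s) / √(2 × 3.34 × 10^-27 kg × 1.370 × 10^-14 J)
λ = 6.93 × 10^-14 m

Comparison:
- Atomic scale (10⁻¹⁰ m): λ is 0.00069× this size
- Nuclear scale (10⁻¹⁵ m): λ is 69× this size

The wavelength is between nuclear and atomic scales.

This wavelength is appropriate for probing atomic structure but too large for nuclear physics experiments.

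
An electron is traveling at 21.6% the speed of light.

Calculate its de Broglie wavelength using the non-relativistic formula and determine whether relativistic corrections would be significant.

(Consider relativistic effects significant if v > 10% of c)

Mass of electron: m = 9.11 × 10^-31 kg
Yes, relativistic corrections are needed.

Using the non-relativistic de Broglie formula λ = h/(mv):

v = 21.6% × c = 6.476 × 10^7 m/s

λ = h/(mv)
λ = (6.626 × 10^-34 J·s) / (9.11 × 10^-31 kg × 6.476 × 10^7 m/s)
λ = 1.12 × 10^-11 m

Since v = 21.6% of c > 10% of c, relativistic corrections ARE significant and the actual wavelength would differ from this non-relativistic estimate.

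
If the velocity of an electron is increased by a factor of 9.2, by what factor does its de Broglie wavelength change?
The wavelength decreases by a factor of 9.2.

From λ = h/(mv), the wavelength is inversely proportional to velocity:

λ ∝ 1/v

If v → 9.2v, then λ → λ/9.2

When velocity is increased by a factor of 9.2, the wavelength decreases by a factor of 9.2.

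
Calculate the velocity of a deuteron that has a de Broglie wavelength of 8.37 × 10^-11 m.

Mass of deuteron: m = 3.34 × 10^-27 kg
2.37 × 10^3 m/s

From the de Broglie relation λ = h/(mv), we solve for v:

v = h/(mλ)
v = (6.626 × 10^-34 J·s) / (3.34 × 10^-27 kg × 8.37 × 10^-11 m)
v = 2.37 × 10^3 m/s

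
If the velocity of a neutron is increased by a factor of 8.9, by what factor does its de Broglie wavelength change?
The wavelength decreases by a factor of 8.9.

From λ = h/(mv), the wavelength is inversely proportional to velocity:

λ ∝ 1/v

If v → 8.9v, then λ → λ/8.9

When velocity is increased by a factor of 8.9, the wavelength decreases by a factor of 8.9.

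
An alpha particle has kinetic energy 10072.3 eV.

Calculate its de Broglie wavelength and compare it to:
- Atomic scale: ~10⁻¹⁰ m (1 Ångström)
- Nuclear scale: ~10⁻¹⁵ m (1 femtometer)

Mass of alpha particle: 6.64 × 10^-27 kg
λ = 1.43 × 10^-13 m, which is between nuclear and atomic scales.

Using λ = h/√(2mKE):

KE = 10072.3 eV = 1.614 × 10^-15 J

λ = h/√(2mKE)
λ = (6.626 × 10^-34 J·s) / √(2 × 6.64 × 10^-27 kg × 1.614 × 10^-15 J)
λ = 1.43 × 10^-13 m

Comparison:
- Atomic scale (10⁻¹⁰ m): λ is 0.0014× this size
- Nuclear scale (10⁻¹⁵ m): λ is 1.4e+02× this size

The wavelength is between nuclear and atomic scales.

This wavelength is appropriate for probing atomic structure but too large for nuclear physics experiments.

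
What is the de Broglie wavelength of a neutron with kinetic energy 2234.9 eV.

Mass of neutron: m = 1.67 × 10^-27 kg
6.06 × 10^-13 m

Using λ = h/√(2mKE):

First convert KE to Joules: KE = 2234.9 eV = 3.581 × 10^-16 J

λ = h/√(2mKE)
λ = (6.626 × 10^-34 J·s) / √(2 × 1.67 × 10^-27 kg × 3.581 × 10^-16 J)
λ = 6.06 × 10^-13 m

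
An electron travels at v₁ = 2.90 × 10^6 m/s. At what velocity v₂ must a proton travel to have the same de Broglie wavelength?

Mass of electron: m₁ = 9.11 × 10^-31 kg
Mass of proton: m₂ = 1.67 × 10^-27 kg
v₂ = 1.58 × 10^3 m/s

For equal de Broglie wavelengths: λ₁ = λ₂

h/(m₁v₁) = h/(m₂v₂)
m₁v₁ = m₂v₂
v₂ = v₁ · (m₁/m₂)

v₂ = 2.90 × 10^6 m/s × (9.11 × 10^-31 kg / 1.67 × 10^-27 kg)
v₂ = 1.58 × 10^3 m/s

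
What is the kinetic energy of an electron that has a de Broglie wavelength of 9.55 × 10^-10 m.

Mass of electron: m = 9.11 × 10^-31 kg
2.64 × 10^-19 J (or 1.65 eV)

From λ = h/√(2mKE), we solve for KE:

λ² = h²/(2mKE)
KE = h²/(2mλ²)
KE = (6.626 × 10^-34 J·s)² / (2 × 9.11 × 10^-31 kg × (9.55 × 10^-10 m)²)
KE = 2.64 × 10^-19 J
KE = 1.65 eV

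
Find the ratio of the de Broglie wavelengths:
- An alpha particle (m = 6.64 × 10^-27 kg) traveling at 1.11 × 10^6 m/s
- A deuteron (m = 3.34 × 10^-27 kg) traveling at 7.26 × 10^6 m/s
λ₁/λ₂ = 3.29

Using λ = h/(mv):

λ₁ = h/(m₁v₁) = 8.99 × 10^-14 m
λ₂ = h/(m₂v₂) = 2.73 × 10^-14 m

Ratio λ₁/λ₂ = (m₂v₂)/(m₁v₁)
         = (3.34 × 10^-27 kg × 7.26 × 10^6 m/s) / (6.64 × 10^-27 kg × 1.11 × 10^6 m/s)
         = 3.29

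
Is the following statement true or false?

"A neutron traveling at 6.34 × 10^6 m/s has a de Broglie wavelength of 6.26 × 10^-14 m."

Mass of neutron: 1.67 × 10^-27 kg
True

The claim is correct.

Using λ = h/(mv):
λ = (6.626 × 10^-34 J·s) / (1.67 × 10^-27 kg × 6.34 × 10^6 m/s)
λ = 6.26 × 10^-14 m

This matches the claimed value.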